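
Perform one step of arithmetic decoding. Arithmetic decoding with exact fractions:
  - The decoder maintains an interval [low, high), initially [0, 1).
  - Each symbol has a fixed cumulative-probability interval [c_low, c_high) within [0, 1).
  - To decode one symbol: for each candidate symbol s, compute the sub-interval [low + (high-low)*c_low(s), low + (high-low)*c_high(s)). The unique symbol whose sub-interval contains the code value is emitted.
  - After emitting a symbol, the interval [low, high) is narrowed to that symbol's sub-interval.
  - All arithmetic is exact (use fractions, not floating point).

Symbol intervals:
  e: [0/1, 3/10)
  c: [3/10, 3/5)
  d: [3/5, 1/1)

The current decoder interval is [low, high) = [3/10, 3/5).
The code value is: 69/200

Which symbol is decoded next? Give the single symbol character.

Answer: e

Derivation:
Interval width = high − low = 3/5 − 3/10 = 3/10
Scaled code = (code − low) / width = (69/200 − 3/10) / 3/10 = 3/20
  e: [0/1, 3/10) ← scaled code falls here ✓
  c: [3/10, 3/5) 
  d: [3/5, 1/1) 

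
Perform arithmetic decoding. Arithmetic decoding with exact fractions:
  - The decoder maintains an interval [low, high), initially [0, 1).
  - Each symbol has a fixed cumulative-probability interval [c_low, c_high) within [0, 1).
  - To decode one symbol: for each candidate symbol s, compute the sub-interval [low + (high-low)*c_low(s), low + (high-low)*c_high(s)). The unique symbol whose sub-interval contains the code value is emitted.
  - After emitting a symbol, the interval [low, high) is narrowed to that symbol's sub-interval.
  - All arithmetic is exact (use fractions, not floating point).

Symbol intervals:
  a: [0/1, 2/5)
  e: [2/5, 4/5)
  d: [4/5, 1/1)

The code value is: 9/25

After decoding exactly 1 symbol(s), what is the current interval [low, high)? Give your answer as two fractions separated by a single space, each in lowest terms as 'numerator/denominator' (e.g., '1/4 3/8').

Answer: 0/1 2/5

Derivation:
Step 1: interval [0/1, 1/1), width = 1/1 - 0/1 = 1/1
  'a': [0/1 + 1/1*0/1, 0/1 + 1/1*2/5) = [0/1, 2/5) <- contains code 9/25
  'e': [0/1 + 1/1*2/5, 0/1 + 1/1*4/5) = [2/5, 4/5)
  'd': [0/1 + 1/1*4/5, 0/1 + 1/1*1/1) = [4/5, 1/1)
  emit 'a', narrow to [0/1, 2/5)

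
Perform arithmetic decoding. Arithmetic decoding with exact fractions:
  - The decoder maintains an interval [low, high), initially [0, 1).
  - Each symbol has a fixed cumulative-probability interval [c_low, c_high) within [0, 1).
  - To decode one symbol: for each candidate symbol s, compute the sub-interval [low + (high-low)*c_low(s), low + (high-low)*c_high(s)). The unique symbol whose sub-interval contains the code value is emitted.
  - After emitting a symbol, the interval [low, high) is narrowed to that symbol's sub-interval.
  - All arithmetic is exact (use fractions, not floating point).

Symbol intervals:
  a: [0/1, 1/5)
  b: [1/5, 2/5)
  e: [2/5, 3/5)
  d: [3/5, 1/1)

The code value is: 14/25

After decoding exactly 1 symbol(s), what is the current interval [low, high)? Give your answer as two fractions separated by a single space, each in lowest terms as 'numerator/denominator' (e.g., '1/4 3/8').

Answer: 2/5 3/5

Derivation:
Step 1: interval [0/1, 1/1), width = 1/1 - 0/1 = 1/1
  'a': [0/1 + 1/1*0/1, 0/1 + 1/1*1/5) = [0/1, 1/5)
  'b': [0/1 + 1/1*1/5, 0/1 + 1/1*2/5) = [1/5, 2/5)
  'e': [0/1 + 1/1*2/5, 0/1 + 1/1*3/5) = [2/5, 3/5) <- contains code 14/25
  'd': [0/1 + 1/1*3/5, 0/1 + 1/1*1/1) = [3/5, 1/1)
  emit 'e', narrow to [2/5, 3/5)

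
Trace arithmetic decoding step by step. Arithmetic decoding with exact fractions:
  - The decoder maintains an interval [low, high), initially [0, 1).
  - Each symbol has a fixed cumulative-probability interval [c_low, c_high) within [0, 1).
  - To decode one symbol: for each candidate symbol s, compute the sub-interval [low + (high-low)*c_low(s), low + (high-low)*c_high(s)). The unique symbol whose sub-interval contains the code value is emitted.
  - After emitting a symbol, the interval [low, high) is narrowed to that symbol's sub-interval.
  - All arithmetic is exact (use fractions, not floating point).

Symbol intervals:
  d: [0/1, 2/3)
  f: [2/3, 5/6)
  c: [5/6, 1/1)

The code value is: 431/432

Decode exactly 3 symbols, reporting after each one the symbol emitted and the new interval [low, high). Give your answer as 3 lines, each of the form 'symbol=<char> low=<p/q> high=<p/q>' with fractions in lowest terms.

Step 1: interval [0/1, 1/1), width = 1/1 - 0/1 = 1/1
  'd': [0/1 + 1/1*0/1, 0/1 + 1/1*2/3) = [0/1, 2/3)
  'f': [0/1 + 1/1*2/3, 0/1 + 1/1*5/6) = [2/3, 5/6)
  'c': [0/1 + 1/1*5/6, 0/1 + 1/1*1/1) = [5/6, 1/1) <- contains code 431/432
  emit 'c', narrow to [5/6, 1/1)
Step 2: interval [5/6, 1/1), width = 1/1 - 5/6 = 1/6
  'd': [5/6 + 1/6*0/1, 5/6 + 1/6*2/3) = [5/6, 17/18)
  'f': [5/6 + 1/6*2/3, 5/6 + 1/6*5/6) = [17/18, 35/36)
  'c': [5/6 + 1/6*5/6, 5/6 + 1/6*1/1) = [35/36, 1/1) <- contains code 431/432
  emit 'c', narrow to [35/36, 1/1)
Step 3: interval [35/36, 1/1), width = 1/1 - 35/36 = 1/36
  'd': [35/36 + 1/36*0/1, 35/36 + 1/36*2/3) = [35/36, 107/108)
  'f': [35/36 + 1/36*2/3, 35/36 + 1/36*5/6) = [107/108, 215/216)
  'c': [35/36 + 1/36*5/6, 35/36 + 1/36*1/1) = [215/216, 1/1) <- contains code 431/432
  emit 'c', narrow to [215/216, 1/1)

Answer: symbol=c low=5/6 high=1/1
symbol=c low=35/36 high=1/1
symbol=c low=215/216 high=1/1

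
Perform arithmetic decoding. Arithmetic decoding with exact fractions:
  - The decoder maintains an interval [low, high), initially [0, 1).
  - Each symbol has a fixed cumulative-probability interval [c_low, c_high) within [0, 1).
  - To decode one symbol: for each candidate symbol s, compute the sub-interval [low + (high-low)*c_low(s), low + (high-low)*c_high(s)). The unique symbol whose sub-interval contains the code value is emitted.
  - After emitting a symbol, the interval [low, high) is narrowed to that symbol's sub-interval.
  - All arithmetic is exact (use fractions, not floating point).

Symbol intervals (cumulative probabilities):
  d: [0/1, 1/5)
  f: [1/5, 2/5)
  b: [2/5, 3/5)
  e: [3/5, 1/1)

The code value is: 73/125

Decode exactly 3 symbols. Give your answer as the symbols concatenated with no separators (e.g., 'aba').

Step 1: interval [0/1, 1/1), width = 1/1 - 0/1 = 1/1
  'd': [0/1 + 1/1*0/1, 0/1 + 1/1*1/5) = [0/1, 1/5)
  'f': [0/1 + 1/1*1/5, 0/1 + 1/1*2/5) = [1/5, 2/5)
  'b': [0/1 + 1/1*2/5, 0/1 + 1/1*3/5) = [2/5, 3/5) <- contains code 73/125
  'e': [0/1 + 1/1*3/5, 0/1 + 1/1*1/1) = [3/5, 1/1)
  emit 'b', narrow to [2/5, 3/5)
Step 2: interval [2/5, 3/5), width = 3/5 - 2/5 = 1/5
  'd': [2/5 + 1/5*0/1, 2/5 + 1/5*1/5) = [2/5, 11/25)
  'f': [2/5 + 1/5*1/5, 2/5 + 1/5*2/5) = [11/25, 12/25)
  'b': [2/5 + 1/5*2/5, 2/5 + 1/5*3/5) = [12/25, 13/25)
  'e': [2/5 + 1/5*3/5, 2/5 + 1/5*1/1) = [13/25, 3/5) <- contains code 73/125
  emit 'e', narrow to [13/25, 3/5)
Step 3: interval [13/25, 3/5), width = 3/5 - 13/25 = 2/25
  'd': [13/25 + 2/25*0/1, 13/25 + 2/25*1/5) = [13/25, 67/125)
  'f': [13/25 + 2/25*1/5, 13/25 + 2/25*2/5) = [67/125, 69/125)
  'b': [13/25 + 2/25*2/5, 13/25 + 2/25*3/5) = [69/125, 71/125)
  'e': [13/25 + 2/25*3/5, 13/25 + 2/25*1/1) = [71/125, 3/5) <- contains code 73/125
  emit 'e', narrow to [71/125, 3/5)

Answer: bee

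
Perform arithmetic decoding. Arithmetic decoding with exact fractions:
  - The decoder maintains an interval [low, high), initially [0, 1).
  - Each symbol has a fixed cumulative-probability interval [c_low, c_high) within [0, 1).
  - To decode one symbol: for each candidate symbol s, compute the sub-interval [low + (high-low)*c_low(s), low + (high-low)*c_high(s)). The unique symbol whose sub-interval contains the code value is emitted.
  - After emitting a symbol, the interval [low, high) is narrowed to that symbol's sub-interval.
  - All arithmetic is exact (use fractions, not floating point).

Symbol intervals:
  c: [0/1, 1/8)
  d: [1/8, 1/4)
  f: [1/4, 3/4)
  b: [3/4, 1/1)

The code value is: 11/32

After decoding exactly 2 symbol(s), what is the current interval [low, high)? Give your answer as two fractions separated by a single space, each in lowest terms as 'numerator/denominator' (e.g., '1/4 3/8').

Step 1: interval [0/1, 1/1), width = 1/1 - 0/1 = 1/1
  'c': [0/1 + 1/1*0/1, 0/1 + 1/1*1/8) = [0/1, 1/8)
  'd': [0/1 + 1/1*1/8, 0/1 + 1/1*1/4) = [1/8, 1/4)
  'f': [0/1 + 1/1*1/4, 0/1 + 1/1*3/4) = [1/4, 3/4) <- contains code 11/32
  'b': [0/1 + 1/1*3/4, 0/1 + 1/1*1/1) = [3/4, 1/1)
  emit 'f', narrow to [1/4, 3/4)
Step 2: interval [1/4, 3/4), width = 3/4 - 1/4 = 1/2
  'c': [1/4 + 1/2*0/1, 1/4 + 1/2*1/8) = [1/4, 5/16)
  'd': [1/4 + 1/2*1/8, 1/4 + 1/2*1/4) = [5/16, 3/8) <- contains code 11/32
  'f': [1/4 + 1/2*1/4, 1/4 + 1/2*3/4) = [3/8, 5/8)
  'b': [1/4 + 1/2*3/4, 1/4 + 1/2*1/1) = [5/8, 3/4)
  emit 'd', narrow to [5/16, 3/8)

Answer: 5/16 3/8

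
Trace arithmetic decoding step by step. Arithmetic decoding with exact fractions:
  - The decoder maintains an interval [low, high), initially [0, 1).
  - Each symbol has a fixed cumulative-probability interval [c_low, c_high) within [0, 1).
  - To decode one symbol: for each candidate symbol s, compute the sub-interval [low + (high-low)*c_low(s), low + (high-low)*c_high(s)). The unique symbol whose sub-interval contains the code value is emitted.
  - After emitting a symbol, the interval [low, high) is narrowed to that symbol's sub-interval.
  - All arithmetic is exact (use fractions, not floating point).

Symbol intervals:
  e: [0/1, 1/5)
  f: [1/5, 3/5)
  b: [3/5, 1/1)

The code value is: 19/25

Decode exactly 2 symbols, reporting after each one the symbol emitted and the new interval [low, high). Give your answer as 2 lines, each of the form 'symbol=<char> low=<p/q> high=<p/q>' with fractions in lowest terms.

Answer: symbol=b low=3/5 high=1/1
symbol=f low=17/25 high=21/25

Derivation:
Step 1: interval [0/1, 1/1), width = 1/1 - 0/1 = 1/1
  'e': [0/1 + 1/1*0/1, 0/1 + 1/1*1/5) = [0/1, 1/5)
  'f': [0/1 + 1/1*1/5, 0/1 + 1/1*3/5) = [1/5, 3/5)
  'b': [0/1 + 1/1*3/5, 0/1 + 1/1*1/1) = [3/5, 1/1) <- contains code 19/25
  emit 'b', narrow to [3/5, 1/1)
Step 2: interval [3/5, 1/1), width = 1/1 - 3/5 = 2/5
  'e': [3/5 + 2/5*0/1, 3/5 + 2/5*1/5) = [3/5, 17/25)
  'f': [3/5 + 2/5*1/5, 3/5 + 2/5*3/5) = [17/25, 21/25) <- contains code 19/25
  'b': [3/5 + 2/5*3/5, 3/5 + 2/5*1/1) = [21/25, 1/1)
  emit 'f', narrow to [17/25, 21/25)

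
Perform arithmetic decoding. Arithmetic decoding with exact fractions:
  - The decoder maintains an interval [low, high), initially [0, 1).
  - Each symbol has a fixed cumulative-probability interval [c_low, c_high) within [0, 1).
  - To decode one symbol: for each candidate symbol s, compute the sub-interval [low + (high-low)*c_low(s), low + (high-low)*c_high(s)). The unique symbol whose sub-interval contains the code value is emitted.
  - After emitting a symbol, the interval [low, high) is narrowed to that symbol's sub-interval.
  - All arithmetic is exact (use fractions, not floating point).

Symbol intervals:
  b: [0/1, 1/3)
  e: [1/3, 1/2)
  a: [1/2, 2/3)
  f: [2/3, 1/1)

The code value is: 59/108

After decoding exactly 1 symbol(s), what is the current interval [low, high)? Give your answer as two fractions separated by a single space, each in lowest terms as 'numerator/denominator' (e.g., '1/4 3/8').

Step 1: interval [0/1, 1/1), width = 1/1 - 0/1 = 1/1
  'b': [0/1 + 1/1*0/1, 0/1 + 1/1*1/3) = [0/1, 1/3)
  'e': [0/1 + 1/1*1/3, 0/1 + 1/1*1/2) = [1/3, 1/2)
  'a': [0/1 + 1/1*1/2, 0/1 + 1/1*2/3) = [1/2, 2/3) <- contains code 59/108
  'f': [0/1 + 1/1*2/3, 0/1 + 1/1*1/1) = [2/3, 1/1)
  emit 'a', narrow to [1/2, 2/3)

Answer: 1/2 2/3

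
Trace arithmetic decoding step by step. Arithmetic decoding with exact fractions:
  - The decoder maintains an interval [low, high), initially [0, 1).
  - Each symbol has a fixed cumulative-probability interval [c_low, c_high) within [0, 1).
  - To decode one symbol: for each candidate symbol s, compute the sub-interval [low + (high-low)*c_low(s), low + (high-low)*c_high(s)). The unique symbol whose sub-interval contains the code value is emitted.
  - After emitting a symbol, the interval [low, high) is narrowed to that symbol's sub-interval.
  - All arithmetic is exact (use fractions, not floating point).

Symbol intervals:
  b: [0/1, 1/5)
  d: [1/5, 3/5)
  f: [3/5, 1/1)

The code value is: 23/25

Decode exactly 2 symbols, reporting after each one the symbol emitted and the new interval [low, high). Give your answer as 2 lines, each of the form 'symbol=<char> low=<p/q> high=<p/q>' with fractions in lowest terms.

Step 1: interval [0/1, 1/1), width = 1/1 - 0/1 = 1/1
  'b': [0/1 + 1/1*0/1, 0/1 + 1/1*1/5) = [0/1, 1/5)
  'd': [0/1 + 1/1*1/5, 0/1 + 1/1*3/5) = [1/5, 3/5)
  'f': [0/1 + 1/1*3/5, 0/1 + 1/1*1/1) = [3/5, 1/1) <- contains code 23/25
  emit 'f', narrow to [3/5, 1/1)
Step 2: interval [3/5, 1/1), width = 1/1 - 3/5 = 2/5
  'b': [3/5 + 2/5*0/1, 3/5 + 2/5*1/5) = [3/5, 17/25)
  'd': [3/5 + 2/5*1/5, 3/5 + 2/5*3/5) = [17/25, 21/25)
  'f': [3/5 + 2/5*3/5, 3/5 + 2/5*1/1) = [21/25, 1/1) <- contains code 23/25
  emit 'f', narrow to [21/25, 1/1)

Answer: symbol=f low=3/5 high=1/1
symbol=f low=21/25 high=1/1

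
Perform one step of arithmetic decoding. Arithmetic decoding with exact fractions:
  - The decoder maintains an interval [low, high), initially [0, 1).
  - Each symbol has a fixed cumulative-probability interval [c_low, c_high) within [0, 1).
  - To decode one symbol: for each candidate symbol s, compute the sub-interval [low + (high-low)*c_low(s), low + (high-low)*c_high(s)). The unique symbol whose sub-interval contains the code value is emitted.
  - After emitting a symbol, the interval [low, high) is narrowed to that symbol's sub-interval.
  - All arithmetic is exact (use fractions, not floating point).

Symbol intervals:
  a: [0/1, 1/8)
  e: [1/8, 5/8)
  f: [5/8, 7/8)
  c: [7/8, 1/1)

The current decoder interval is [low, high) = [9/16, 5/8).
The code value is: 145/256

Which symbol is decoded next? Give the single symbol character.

Interval width = high − low = 5/8 − 9/16 = 1/16
Scaled code = (code − low) / width = (145/256 − 9/16) / 1/16 = 1/16
  a: [0/1, 1/8) ← scaled code falls here ✓
  e: [1/8, 5/8) 
  f: [5/8, 7/8) 
  c: [7/8, 1/1) 

Answer: a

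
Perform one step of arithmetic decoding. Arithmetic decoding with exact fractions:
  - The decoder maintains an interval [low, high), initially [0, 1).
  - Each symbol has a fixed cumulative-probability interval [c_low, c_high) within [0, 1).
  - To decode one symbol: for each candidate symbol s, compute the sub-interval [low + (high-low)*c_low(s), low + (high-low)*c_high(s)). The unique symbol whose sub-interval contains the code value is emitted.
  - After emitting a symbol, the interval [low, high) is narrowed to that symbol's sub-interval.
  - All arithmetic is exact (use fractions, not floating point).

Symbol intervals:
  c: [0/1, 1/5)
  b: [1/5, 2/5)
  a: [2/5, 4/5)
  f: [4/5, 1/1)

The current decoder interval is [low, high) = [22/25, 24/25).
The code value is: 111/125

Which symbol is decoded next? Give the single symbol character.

Interval width = high − low = 24/25 − 22/25 = 2/25
Scaled code = (code − low) / width = (111/125 − 22/25) / 2/25 = 1/10
  c: [0/1, 1/5) ← scaled code falls here ✓
  b: [1/5, 2/5) 
  a: [2/5, 4/5) 
  f: [4/5, 1/1) 

Answer: c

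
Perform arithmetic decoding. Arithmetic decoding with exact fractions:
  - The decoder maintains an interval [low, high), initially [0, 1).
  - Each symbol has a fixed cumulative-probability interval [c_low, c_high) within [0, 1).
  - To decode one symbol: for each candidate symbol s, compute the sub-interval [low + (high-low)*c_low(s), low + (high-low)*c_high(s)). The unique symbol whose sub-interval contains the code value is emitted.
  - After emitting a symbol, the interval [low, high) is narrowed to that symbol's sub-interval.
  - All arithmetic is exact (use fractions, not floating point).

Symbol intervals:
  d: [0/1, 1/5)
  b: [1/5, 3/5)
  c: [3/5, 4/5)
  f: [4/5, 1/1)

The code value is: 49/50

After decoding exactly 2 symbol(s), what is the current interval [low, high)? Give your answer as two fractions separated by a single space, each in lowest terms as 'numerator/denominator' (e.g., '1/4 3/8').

Step 1: interval [0/1, 1/1), width = 1/1 - 0/1 = 1/1
  'd': [0/1 + 1/1*0/1, 0/1 + 1/1*1/5) = [0/1, 1/5)
  'b': [0/1 + 1/1*1/5, 0/1 + 1/1*3/5) = [1/5, 3/5)
  'c': [0/1 + 1/1*3/5, 0/1 + 1/1*4/5) = [3/5, 4/5)
  'f': [0/1 + 1/1*4/5, 0/1 + 1/1*1/1) = [4/5, 1/1) <- contains code 49/50
  emit 'f', narrow to [4/5, 1/1)
Step 2: interval [4/5, 1/1), width = 1/1 - 4/5 = 1/5
  'd': [4/5 + 1/5*0/1, 4/5 + 1/5*1/5) = [4/5, 21/25)
  'b': [4/5 + 1/5*1/5, 4/5 + 1/5*3/5) = [21/25, 23/25)
  'c': [4/5 + 1/5*3/5, 4/5 + 1/5*4/5) = [23/25, 24/25)
  'f': [4/5 + 1/5*4/5, 4/5 + 1/5*1/1) = [24/25, 1/1) <- contains code 49/50
  emit 'f', narrow to [24/25, 1/1)

Answer: 24/25 1/1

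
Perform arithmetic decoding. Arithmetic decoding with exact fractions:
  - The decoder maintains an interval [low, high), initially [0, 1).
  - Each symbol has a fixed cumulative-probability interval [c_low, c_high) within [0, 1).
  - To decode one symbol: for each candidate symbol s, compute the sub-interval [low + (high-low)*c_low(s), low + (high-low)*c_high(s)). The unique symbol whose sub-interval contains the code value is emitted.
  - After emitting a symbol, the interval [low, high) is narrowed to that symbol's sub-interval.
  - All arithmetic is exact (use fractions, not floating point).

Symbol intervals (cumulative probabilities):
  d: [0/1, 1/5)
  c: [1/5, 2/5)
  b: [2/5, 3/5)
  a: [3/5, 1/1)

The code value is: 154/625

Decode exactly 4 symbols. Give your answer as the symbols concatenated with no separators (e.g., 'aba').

Step 1: interval [0/1, 1/1), width = 1/1 - 0/1 = 1/1
  'd': [0/1 + 1/1*0/1, 0/1 + 1/1*1/5) = [0/1, 1/5)
  'c': [0/1 + 1/1*1/5, 0/1 + 1/1*2/5) = [1/5, 2/5) <- contains code 154/625
  'b': [0/1 + 1/1*2/5, 0/1 + 1/1*3/5) = [2/5, 3/5)
  'a': [0/1 + 1/1*3/5, 0/1 + 1/1*1/1) = [3/5, 1/1)
  emit 'c', narrow to [1/5, 2/5)
Step 2: interval [1/5, 2/5), width = 2/5 - 1/5 = 1/5
  'd': [1/5 + 1/5*0/1, 1/5 + 1/5*1/5) = [1/5, 6/25)
  'c': [1/5 + 1/5*1/5, 1/5 + 1/5*2/5) = [6/25, 7/25) <- contains code 154/625
  'b': [1/5 + 1/5*2/5, 1/5 + 1/5*3/5) = [7/25, 8/25)
  'a': [1/5 + 1/5*3/5, 1/5 + 1/5*1/1) = [8/25, 2/5)
  emit 'c', narrow to [6/25, 7/25)
Step 3: interval [6/25, 7/25), width = 7/25 - 6/25 = 1/25
  'd': [6/25 + 1/25*0/1, 6/25 + 1/25*1/5) = [6/25, 31/125) <- contains code 154/625
  'c': [6/25 + 1/25*1/5, 6/25 + 1/25*2/5) = [31/125, 32/125)
  'b': [6/25 + 1/25*2/5, 6/25 + 1/25*3/5) = [32/125, 33/125)
  'a': [6/25 + 1/25*3/5, 6/25 + 1/25*1/1) = [33/125, 7/25)
  emit 'd', narrow to [6/25, 31/125)
Step 4: interval [6/25, 31/125), width = 31/125 - 6/25 = 1/125
  'd': [6/25 + 1/125*0/1, 6/25 + 1/125*1/5) = [6/25, 151/625)
  'c': [6/25 + 1/125*1/5, 6/25 + 1/125*2/5) = [151/625, 152/625)
  'b': [6/25 + 1/125*2/5, 6/25 + 1/125*3/5) = [152/625, 153/625)
  'a': [6/25 + 1/125*3/5, 6/25 + 1/125*1/1) = [153/625, 31/125) <- contains code 154/625
  emit 'a', narrow to [153/625, 31/125)

Answer: ccda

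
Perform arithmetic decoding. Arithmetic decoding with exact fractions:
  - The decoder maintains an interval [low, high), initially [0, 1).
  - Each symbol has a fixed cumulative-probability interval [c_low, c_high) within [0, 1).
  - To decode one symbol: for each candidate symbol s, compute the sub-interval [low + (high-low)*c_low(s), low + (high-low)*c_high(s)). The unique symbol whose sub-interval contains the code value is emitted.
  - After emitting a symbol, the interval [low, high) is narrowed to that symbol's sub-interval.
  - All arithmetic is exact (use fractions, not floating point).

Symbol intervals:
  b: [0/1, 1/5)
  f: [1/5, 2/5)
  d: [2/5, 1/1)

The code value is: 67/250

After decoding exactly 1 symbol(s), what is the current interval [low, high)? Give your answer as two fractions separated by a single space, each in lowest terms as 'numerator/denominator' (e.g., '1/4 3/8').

Answer: 1/5 2/5

Derivation:
Step 1: interval [0/1, 1/1), width = 1/1 - 0/1 = 1/1
  'b': [0/1 + 1/1*0/1, 0/1 + 1/1*1/5) = [0/1, 1/5)
  'f': [0/1 + 1/1*1/5, 0/1 + 1/1*2/5) = [1/5, 2/5) <- contains code 67/250
  'd': [0/1 + 1/1*2/5, 0/1 + 1/1*1/1) = [2/5, 1/1)
  emit 'f', narrow to [1/5, 2/5)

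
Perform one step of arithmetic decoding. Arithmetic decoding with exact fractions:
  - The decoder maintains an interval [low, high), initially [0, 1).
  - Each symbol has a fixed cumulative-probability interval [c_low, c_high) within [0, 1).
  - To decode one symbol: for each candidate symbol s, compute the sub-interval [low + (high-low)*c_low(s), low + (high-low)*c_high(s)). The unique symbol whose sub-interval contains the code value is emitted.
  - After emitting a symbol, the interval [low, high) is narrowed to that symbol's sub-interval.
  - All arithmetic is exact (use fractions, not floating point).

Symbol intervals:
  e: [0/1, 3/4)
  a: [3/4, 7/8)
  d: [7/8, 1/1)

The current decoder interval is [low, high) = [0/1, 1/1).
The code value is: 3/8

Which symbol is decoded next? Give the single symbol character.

Interval width = high − low = 1/1 − 0/1 = 1/1
Scaled code = (code − low) / width = (3/8 − 0/1) / 1/1 = 3/8
  e: [0/1, 3/4) ← scaled code falls here ✓
  a: [3/4, 7/8) 
  d: [7/8, 1/1) 

Answer: e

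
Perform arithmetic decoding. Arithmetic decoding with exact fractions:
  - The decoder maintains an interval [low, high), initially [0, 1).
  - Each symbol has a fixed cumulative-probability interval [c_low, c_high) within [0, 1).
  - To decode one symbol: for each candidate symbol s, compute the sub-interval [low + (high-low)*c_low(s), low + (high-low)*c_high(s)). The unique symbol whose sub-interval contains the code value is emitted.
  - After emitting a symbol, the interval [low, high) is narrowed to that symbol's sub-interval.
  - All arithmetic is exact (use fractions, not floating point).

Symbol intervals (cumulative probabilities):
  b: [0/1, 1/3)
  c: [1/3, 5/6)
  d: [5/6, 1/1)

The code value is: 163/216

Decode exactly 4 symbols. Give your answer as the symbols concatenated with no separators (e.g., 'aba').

Step 1: interval [0/1, 1/1), width = 1/1 - 0/1 = 1/1
  'b': [0/1 + 1/1*0/1, 0/1 + 1/1*1/3) = [0/1, 1/3)
  'c': [0/1 + 1/1*1/3, 0/1 + 1/1*5/6) = [1/3, 5/6) <- contains code 163/216
  'd': [0/1 + 1/1*5/6, 0/1 + 1/1*1/1) = [5/6, 1/1)
  emit 'c', narrow to [1/3, 5/6)
Step 2: interval [1/3, 5/6), width = 5/6 - 1/3 = 1/2
  'b': [1/3 + 1/2*0/1, 1/3 + 1/2*1/3) = [1/3, 1/2)
  'c': [1/3 + 1/2*1/3, 1/3 + 1/2*5/6) = [1/2, 3/4)
  'd': [1/3 + 1/2*5/6, 1/3 + 1/2*1/1) = [3/4, 5/6) <- contains code 163/216
  emit 'd', narrow to [3/4, 5/6)
Step 3: interval [3/4, 5/6), width = 5/6 - 3/4 = 1/12
  'b': [3/4 + 1/12*0/1, 3/4 + 1/12*1/3) = [3/4, 7/9) <- contains code 163/216
  'c': [3/4 + 1/12*1/3, 3/4 + 1/12*5/6) = [7/9, 59/72)
  'd': [3/4 + 1/12*5/6, 3/4 + 1/12*1/1) = [59/72, 5/6)
  emit 'b', narrow to [3/4, 7/9)
Step 4: interval [3/4, 7/9), width = 7/9 - 3/4 = 1/36
  'b': [3/4 + 1/36*0/1, 3/4 + 1/36*1/3) = [3/4, 41/54) <- contains code 163/216
  'c': [3/4 + 1/36*1/3, 3/4 + 1/36*5/6) = [41/54, 167/216)
  'd': [3/4 + 1/36*5/6, 3/4 + 1/36*1/1) = [167/216, 7/9)
  emit 'b', narrow to [3/4, 41/54)

Answer: cdbb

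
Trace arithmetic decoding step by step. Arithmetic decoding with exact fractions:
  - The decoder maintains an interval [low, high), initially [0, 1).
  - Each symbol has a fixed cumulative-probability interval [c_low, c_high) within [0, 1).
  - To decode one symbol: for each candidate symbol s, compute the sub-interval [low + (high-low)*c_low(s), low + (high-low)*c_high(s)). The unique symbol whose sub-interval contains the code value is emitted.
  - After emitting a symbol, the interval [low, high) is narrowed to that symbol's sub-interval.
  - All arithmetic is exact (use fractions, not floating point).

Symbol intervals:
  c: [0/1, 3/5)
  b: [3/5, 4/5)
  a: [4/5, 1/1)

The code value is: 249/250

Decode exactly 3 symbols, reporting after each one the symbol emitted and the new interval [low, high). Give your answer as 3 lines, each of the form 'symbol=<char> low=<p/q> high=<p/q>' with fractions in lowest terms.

Answer: symbol=a low=4/5 high=1/1
symbol=a low=24/25 high=1/1
symbol=a low=124/125 high=1/1

Derivation:
Step 1: interval [0/1, 1/1), width = 1/1 - 0/1 = 1/1
  'c': [0/1 + 1/1*0/1, 0/1 + 1/1*3/5) = [0/1, 3/5)
  'b': [0/1 + 1/1*3/5, 0/1 + 1/1*4/5) = [3/5, 4/5)
  'a': [0/1 + 1/1*4/5, 0/1 + 1/1*1/1) = [4/5, 1/1) <- contains code 249/250
  emit 'a', narrow to [4/5, 1/1)
Step 2: interval [4/5, 1/1), width = 1/1 - 4/5 = 1/5
  'c': [4/5 + 1/5*0/1, 4/5 + 1/5*3/5) = [4/5, 23/25)
  'b': [4/5 + 1/5*3/5, 4/5 + 1/5*4/5) = [23/25, 24/25)
  'a': [4/5 + 1/5*4/5, 4/5 + 1/5*1/1) = [24/25, 1/1) <- contains code 249/250
  emit 'a', narrow to [24/25, 1/1)
Step 3: interval [24/25, 1/1), width = 1/1 - 24/25 = 1/25
  'c': [24/25 + 1/25*0/1, 24/25 + 1/25*3/5) = [24/25, 123/125)
  'b': [24/25 + 1/25*3/5, 24/25 + 1/25*4/5) = [123/125, 124/125)
  'a': [24/25 + 1/25*4/5, 24/25 + 1/25*1/1) = [124/125, 1/1) <- contains code 249/250
  emit 'a', narrow to [124/125, 1/1)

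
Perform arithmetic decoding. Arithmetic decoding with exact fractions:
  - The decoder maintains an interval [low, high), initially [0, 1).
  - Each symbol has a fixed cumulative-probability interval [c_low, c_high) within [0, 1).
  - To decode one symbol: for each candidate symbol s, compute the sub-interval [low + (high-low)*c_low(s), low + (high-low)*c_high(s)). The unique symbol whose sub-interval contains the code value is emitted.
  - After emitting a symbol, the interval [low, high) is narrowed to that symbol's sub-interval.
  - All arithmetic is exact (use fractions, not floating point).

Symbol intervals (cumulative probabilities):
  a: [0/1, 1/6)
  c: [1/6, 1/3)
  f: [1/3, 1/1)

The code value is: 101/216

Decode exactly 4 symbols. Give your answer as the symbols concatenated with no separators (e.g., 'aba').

Answer: fccc

Derivation:
Step 1: interval [0/1, 1/1), width = 1/1 - 0/1 = 1/1
  'a': [0/1 + 1/1*0/1, 0/1 + 1/1*1/6) = [0/1, 1/6)
  'c': [0/1 + 1/1*1/6, 0/1 + 1/1*1/3) = [1/6, 1/3)
  'f': [0/1 + 1/1*1/3, 0/1 + 1/1*1/1) = [1/3, 1/1) <- contains code 101/216
  emit 'f', narrow to [1/3, 1/1)
Step 2: interval [1/3, 1/1), width = 1/1 - 1/3 = 2/3
  'a': [1/3 + 2/3*0/1, 1/3 + 2/3*1/6) = [1/3, 4/9)
  'c': [1/3 + 2/3*1/6, 1/3 + 2/3*1/3) = [4/9, 5/9) <- contains code 101/216
  'f': [1/3 + 2/3*1/3, 1/3 + 2/3*1/1) = [5/9, 1/1)
  emit 'c', narrow to [4/9, 5/9)
Step 3: interval [4/9, 5/9), width = 5/9 - 4/9 = 1/9
  'a': [4/9 + 1/9*0/1, 4/9 + 1/9*1/6) = [4/9, 25/54)
  'c': [4/9 + 1/9*1/6, 4/9 + 1/9*1/3) = [25/54, 13/27) <- contains code 101/216
  'f': [4/9 + 1/9*1/3, 4/9 + 1/9*1/1) = [13/27, 5/9)
  emit 'c', narrow to [25/54, 13/27)
Step 4: interval [25/54, 13/27), width = 13/27 - 25/54 = 1/54
  'a': [25/54 + 1/54*0/1, 25/54 + 1/54*1/6) = [25/54, 151/324)
  'c': [25/54 + 1/54*1/6, 25/54 + 1/54*1/3) = [151/324, 38/81) <- contains code 101/216
  'f': [25/54 + 1/54*1/3, 25/54 + 1/54*1/1) = [38/81, 13/27)
  emit 'c', narrow to [151/324, 38/81)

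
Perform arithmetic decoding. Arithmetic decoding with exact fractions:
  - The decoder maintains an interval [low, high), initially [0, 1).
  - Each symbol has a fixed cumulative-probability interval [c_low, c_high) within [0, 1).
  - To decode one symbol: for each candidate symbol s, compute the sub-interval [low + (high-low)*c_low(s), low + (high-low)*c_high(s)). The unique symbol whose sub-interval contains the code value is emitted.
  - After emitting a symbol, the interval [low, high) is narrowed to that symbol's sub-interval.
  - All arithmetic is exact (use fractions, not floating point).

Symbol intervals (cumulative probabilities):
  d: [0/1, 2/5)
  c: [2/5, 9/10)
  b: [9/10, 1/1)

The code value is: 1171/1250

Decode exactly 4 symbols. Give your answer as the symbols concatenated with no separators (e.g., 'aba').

Step 1: interval [0/1, 1/1), width = 1/1 - 0/1 = 1/1
  'd': [0/1 + 1/1*0/1, 0/1 + 1/1*2/5) = [0/1, 2/5)
  'c': [0/1 + 1/1*2/5, 0/1 + 1/1*9/10) = [2/5, 9/10)
  'b': [0/1 + 1/1*9/10, 0/1 + 1/1*1/1) = [9/10, 1/1) <- contains code 1171/1250
  emit 'b', narrow to [9/10, 1/1)
Step 2: interval [9/10, 1/1), width = 1/1 - 9/10 = 1/10
  'd': [9/10 + 1/10*0/1, 9/10 + 1/10*2/5) = [9/10, 47/50) <- contains code 1171/1250
  'c': [9/10 + 1/10*2/5, 9/10 + 1/10*9/10) = [47/50, 99/100)
  'b': [9/10 + 1/10*9/10, 9/10 + 1/10*1/1) = [99/100, 1/1)
  emit 'd', narrow to [9/10, 47/50)
Step 3: interval [9/10, 47/50), width = 47/50 - 9/10 = 1/25
  'd': [9/10 + 1/25*0/1, 9/10 + 1/25*2/5) = [9/10, 229/250)
  'c': [9/10 + 1/25*2/5, 9/10 + 1/25*9/10) = [229/250, 117/125)
  'b': [9/10 + 1/25*9/10, 9/10 + 1/25*1/1) = [117/125, 47/50) <- contains code 1171/1250
  emit 'b', narrow to [117/125, 47/50)
Step 4: interval [117/125, 47/50), width = 47/50 - 117/125 = 1/250
  'd': [117/125 + 1/250*0/1, 117/125 + 1/250*2/5) = [117/125, 586/625) <- contains code 1171/1250
  'c': [117/125 + 1/250*2/5, 117/125 + 1/250*9/10) = [586/625, 2349/2500)
  'b': [117/125 + 1/250*9/10, 117/125 + 1/250*1/1) = [2349/2500, 47/50)
  emit 'd', narrow to [117/125, 586/625)

Answer: bdbd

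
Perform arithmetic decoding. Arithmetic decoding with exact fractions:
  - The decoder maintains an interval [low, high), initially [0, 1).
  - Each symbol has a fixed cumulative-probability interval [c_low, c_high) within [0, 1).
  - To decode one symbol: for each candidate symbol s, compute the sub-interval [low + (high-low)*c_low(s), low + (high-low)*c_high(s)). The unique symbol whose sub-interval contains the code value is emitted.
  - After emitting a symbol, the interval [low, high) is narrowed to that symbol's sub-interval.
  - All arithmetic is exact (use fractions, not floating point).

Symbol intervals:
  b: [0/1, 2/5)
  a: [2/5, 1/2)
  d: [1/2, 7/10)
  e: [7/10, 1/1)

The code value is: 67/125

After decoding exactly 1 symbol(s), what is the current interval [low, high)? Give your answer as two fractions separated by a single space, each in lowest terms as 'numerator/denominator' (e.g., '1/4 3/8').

Answer: 1/2 7/10

Derivation:
Step 1: interval [0/1, 1/1), width = 1/1 - 0/1 = 1/1
  'b': [0/1 + 1/1*0/1, 0/1 + 1/1*2/5) = [0/1, 2/5)
  'a': [0/1 + 1/1*2/5, 0/1 + 1/1*1/2) = [2/5, 1/2)
  'd': [0/1 + 1/1*1/2, 0/1 + 1/1*7/10) = [1/2, 7/10) <- contains code 67/125
  'e': [0/1 + 1/1*7/10, 0/1 + 1/1*1/1) = [7/10, 1/1)
  emit 'd', narrow to [1/2, 7/10)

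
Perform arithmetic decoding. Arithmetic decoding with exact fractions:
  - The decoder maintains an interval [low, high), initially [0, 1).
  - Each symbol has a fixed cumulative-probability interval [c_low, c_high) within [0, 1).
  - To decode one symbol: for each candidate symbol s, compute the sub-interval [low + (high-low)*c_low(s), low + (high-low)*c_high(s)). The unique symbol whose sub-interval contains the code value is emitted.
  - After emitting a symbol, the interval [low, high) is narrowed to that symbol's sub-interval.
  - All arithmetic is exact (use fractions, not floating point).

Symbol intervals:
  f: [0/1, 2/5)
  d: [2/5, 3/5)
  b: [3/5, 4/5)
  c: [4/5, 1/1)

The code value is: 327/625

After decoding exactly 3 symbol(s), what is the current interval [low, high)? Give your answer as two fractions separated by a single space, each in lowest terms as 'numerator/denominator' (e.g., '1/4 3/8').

Answer: 13/25 67/125

Derivation:
Step 1: interval [0/1, 1/1), width = 1/1 - 0/1 = 1/1
  'f': [0/1 + 1/1*0/1, 0/1 + 1/1*2/5) = [0/1, 2/5)
  'd': [0/1 + 1/1*2/5, 0/1 + 1/1*3/5) = [2/5, 3/5) <- contains code 327/625
  'b': [0/1 + 1/1*3/5, 0/1 + 1/1*4/5) = [3/5, 4/5)
  'c': [0/1 + 1/1*4/5, 0/1 + 1/1*1/1) = [4/5, 1/1)
  emit 'd', narrow to [2/5, 3/5)
Step 2: interval [2/5, 3/5), width = 3/5 - 2/5 = 1/5
  'f': [2/5 + 1/5*0/1, 2/5 + 1/5*2/5) = [2/5, 12/25)
  'd': [2/5 + 1/5*2/5, 2/5 + 1/5*3/5) = [12/25, 13/25)
  'b': [2/5 + 1/5*3/5, 2/5 + 1/5*4/5) = [13/25, 14/25) <- contains code 327/625
  'c': [2/5 + 1/5*4/5, 2/5 + 1/5*1/1) = [14/25, 3/5)
  emit 'b', narrow to [13/25, 14/25)
Step 3: interval [13/25, 14/25), width = 14/25 - 13/25 = 1/25
  'f': [13/25 + 1/25*0/1, 13/25 + 1/25*2/5) = [13/25, 67/125) <- contains code 327/625
  'd': [13/25 + 1/25*2/5, 13/25 + 1/25*3/5) = [67/125, 68/125)
  'b': [13/25 + 1/25*3/5, 13/25 + 1/25*4/5) = [68/125, 69/125)
  'c': [13/25 + 1/25*4/5, 13/25 + 1/25*1/1) = [69/125, 14/25)
  emit 'f', narrow to [13/25, 67/125)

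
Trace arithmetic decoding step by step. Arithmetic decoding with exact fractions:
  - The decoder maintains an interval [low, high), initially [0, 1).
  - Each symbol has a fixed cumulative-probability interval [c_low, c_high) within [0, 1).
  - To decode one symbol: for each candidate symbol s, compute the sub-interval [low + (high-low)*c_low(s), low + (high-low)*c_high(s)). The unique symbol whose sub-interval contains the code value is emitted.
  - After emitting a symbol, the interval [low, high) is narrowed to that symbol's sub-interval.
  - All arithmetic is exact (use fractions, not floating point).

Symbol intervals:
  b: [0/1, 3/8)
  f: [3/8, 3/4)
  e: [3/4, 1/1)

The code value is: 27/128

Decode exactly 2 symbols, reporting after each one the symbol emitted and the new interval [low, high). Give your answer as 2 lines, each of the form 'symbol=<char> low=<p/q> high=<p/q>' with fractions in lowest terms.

Step 1: interval [0/1, 1/1), width = 1/1 - 0/1 = 1/1
  'b': [0/1 + 1/1*0/1, 0/1 + 1/1*3/8) = [0/1, 3/8) <- contains code 27/128
  'f': [0/1 + 1/1*3/8, 0/1 + 1/1*3/4) = [3/8, 3/4)
  'e': [0/1 + 1/1*3/4, 0/1 + 1/1*1/1) = [3/4, 1/1)
  emit 'b', narrow to [0/1, 3/8)
Step 2: interval [0/1, 3/8), width = 3/8 - 0/1 = 3/8
  'b': [0/1 + 3/8*0/1, 0/1 + 3/8*3/8) = [0/1, 9/64)
  'f': [0/1 + 3/8*3/8, 0/1 + 3/8*3/4) = [9/64, 9/32) <- contains code 27/128
  'e': [0/1 + 3/8*3/4, 0/1 + 3/8*1/1) = [9/32, 3/8)
  emit 'f', narrow to [9/64, 9/32)

Answer: symbol=b low=0/1 high=3/8
symbol=f low=9/64 high=9/32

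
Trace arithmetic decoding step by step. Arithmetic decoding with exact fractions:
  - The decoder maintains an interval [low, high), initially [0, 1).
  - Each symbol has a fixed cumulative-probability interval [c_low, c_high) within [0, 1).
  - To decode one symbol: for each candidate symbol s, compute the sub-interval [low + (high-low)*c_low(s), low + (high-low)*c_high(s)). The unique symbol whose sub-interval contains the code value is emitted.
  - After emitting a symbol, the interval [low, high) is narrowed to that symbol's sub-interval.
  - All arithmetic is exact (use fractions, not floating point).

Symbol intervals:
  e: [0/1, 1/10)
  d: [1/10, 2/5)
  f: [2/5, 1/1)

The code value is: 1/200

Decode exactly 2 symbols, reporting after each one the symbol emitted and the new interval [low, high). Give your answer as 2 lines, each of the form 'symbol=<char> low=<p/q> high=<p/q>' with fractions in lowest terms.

Step 1: interval [0/1, 1/1), width = 1/1 - 0/1 = 1/1
  'e': [0/1 + 1/1*0/1, 0/1 + 1/1*1/10) = [0/1, 1/10) <- contains code 1/200
  'd': [0/1 + 1/1*1/10, 0/1 + 1/1*2/5) = [1/10, 2/5)
  'f': [0/1 + 1/1*2/5, 0/1 + 1/1*1/1) = [2/5, 1/1)
  emit 'e', narrow to [0/1, 1/10)
Step 2: interval [0/1, 1/10), width = 1/10 - 0/1 = 1/10
  'e': [0/1 + 1/10*0/1, 0/1 + 1/10*1/10) = [0/1, 1/100) <- contains code 1/200
  'd': [0/1 + 1/10*1/10, 0/1 + 1/10*2/5) = [1/100, 1/25)
  'f': [0/1 + 1/10*2/5, 0/1 + 1/10*1/1) = [1/25, 1/10)
  emit 'e', narrow to [0/1, 1/100)

Answer: symbol=e low=0/1 high=1/10
symbol=e low=0/1 high=1/100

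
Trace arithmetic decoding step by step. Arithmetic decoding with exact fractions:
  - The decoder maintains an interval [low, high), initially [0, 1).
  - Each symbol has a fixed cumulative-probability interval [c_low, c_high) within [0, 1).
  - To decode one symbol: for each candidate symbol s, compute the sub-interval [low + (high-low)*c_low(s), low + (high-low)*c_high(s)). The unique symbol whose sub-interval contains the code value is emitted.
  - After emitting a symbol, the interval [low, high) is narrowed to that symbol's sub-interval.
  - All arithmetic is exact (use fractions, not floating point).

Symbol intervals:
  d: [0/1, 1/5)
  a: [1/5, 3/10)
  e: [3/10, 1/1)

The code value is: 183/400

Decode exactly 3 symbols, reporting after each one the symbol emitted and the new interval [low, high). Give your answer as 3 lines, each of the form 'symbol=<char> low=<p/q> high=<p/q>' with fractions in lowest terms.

Answer: symbol=e low=3/10 high=1/1
symbol=a low=11/25 high=51/100
symbol=a low=227/500 high=461/1000

Derivation:
Step 1: interval [0/1, 1/1), width = 1/1 - 0/1 = 1/1
  'd': [0/1 + 1/1*0/1, 0/1 + 1/1*1/5) = [0/1, 1/5)
  'a': [0/1 + 1/1*1/5, 0/1 + 1/1*3/10) = [1/5, 3/10)
  'e': [0/1 + 1/1*3/10, 0/1 + 1/1*1/1) = [3/10, 1/1) <- contains code 183/400
  emit 'e', narrow to [3/10, 1/1)
Step 2: interval [3/10, 1/1), width = 1/1 - 3/10 = 7/10
  'd': [3/10 + 7/10*0/1, 3/10 + 7/10*1/5) = [3/10, 11/25)
  'a': [3/10 + 7/10*1/5, 3/10 + 7/10*3/10) = [11/25, 51/100) <- contains code 183/400
  'e': [3/10 + 7/10*3/10, 3/10 + 7/10*1/1) = [51/100, 1/1)
  emit 'a', narrow to [11/25, 51/100)
Step 3: interval [11/25, 51/100), width = 51/100 - 11/25 = 7/100
  'd': [11/25 + 7/100*0/1, 11/25 + 7/100*1/5) = [11/25, 227/500)
  'a': [11/25 + 7/100*1/5, 11/25 + 7/100*3/10) = [227/500, 461/1000) <- contains code 183/400
  'e': [11/25 + 7/100*3/10, 11/25 + 7/100*1/1) = [461/1000, 51/100)
  emit 'a', narrow to [227/500, 461/1000)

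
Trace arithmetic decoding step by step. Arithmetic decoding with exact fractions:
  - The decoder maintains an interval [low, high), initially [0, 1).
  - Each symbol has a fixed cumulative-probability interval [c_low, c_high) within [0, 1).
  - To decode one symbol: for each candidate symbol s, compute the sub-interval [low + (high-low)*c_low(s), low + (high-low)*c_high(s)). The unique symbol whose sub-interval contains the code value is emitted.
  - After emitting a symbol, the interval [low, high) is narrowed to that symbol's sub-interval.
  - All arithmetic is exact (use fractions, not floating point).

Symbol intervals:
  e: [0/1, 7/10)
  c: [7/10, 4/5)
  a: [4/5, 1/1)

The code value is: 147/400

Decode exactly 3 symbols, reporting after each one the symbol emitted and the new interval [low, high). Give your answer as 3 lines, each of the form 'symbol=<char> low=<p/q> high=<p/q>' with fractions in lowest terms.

Step 1: interval [0/1, 1/1), width = 1/1 - 0/1 = 1/1
  'e': [0/1 + 1/1*0/1, 0/1 + 1/1*7/10) = [0/1, 7/10) <- contains code 147/400
  'c': [0/1 + 1/1*7/10, 0/1 + 1/1*4/5) = [7/10, 4/5)
  'a': [0/1 + 1/1*4/5, 0/1 + 1/1*1/1) = [4/5, 1/1)
  emit 'e', narrow to [0/1, 7/10)
Step 2: interval [0/1, 7/10), width = 7/10 - 0/1 = 7/10
  'e': [0/1 + 7/10*0/1, 0/1 + 7/10*7/10) = [0/1, 49/100) <- contains code 147/400
  'c': [0/1 + 7/10*7/10, 0/1 + 7/10*4/5) = [49/100, 14/25)
  'a': [0/1 + 7/10*4/5, 0/1 + 7/10*1/1) = [14/25, 7/10)
  emit 'e', narrow to [0/1, 49/100)
Step 3: interval [0/1, 49/100), width = 49/100 - 0/1 = 49/100
  'e': [0/1 + 49/100*0/1, 0/1 + 49/100*7/10) = [0/1, 343/1000)
  'c': [0/1 + 49/100*7/10, 0/1 + 49/100*4/5) = [343/1000, 49/125) <- contains code 147/400
  'a': [0/1 + 49/100*4/5, 0/1 + 49/100*1/1) = [49/125, 49/100)
  emit 'c', narrow to [343/1000, 49/125)

Answer: symbol=e low=0/1 high=7/10
symbol=e low=0/1 high=49/100
symbol=c low=343/1000 high=49/125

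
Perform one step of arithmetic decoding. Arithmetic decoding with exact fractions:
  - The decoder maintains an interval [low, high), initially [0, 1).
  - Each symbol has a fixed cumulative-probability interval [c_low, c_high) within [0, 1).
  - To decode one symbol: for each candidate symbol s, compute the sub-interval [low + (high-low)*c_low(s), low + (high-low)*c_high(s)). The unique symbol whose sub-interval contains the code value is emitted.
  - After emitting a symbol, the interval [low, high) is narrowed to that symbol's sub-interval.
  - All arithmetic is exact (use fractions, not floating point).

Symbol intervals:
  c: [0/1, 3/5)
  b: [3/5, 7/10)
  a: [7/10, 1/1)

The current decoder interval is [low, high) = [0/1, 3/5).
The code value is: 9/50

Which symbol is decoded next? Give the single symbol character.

Answer: c

Derivation:
Interval width = high − low = 3/5 − 0/1 = 3/5
Scaled code = (code − low) / width = (9/50 − 0/1) / 3/5 = 3/10
  c: [0/1, 3/5) ← scaled code falls here ✓
  b: [3/5, 7/10) 
  a: [7/10, 1/1) 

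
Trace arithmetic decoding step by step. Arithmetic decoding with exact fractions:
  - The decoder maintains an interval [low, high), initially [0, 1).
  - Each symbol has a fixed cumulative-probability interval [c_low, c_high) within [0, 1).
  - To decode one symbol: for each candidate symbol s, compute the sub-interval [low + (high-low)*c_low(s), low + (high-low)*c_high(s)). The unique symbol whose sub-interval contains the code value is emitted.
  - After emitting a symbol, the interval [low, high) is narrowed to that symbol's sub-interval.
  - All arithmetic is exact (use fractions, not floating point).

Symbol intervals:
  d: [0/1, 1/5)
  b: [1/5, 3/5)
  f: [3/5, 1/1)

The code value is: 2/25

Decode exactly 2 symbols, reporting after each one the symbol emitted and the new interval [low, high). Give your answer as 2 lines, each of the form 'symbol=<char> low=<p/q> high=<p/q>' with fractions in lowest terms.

Answer: symbol=d low=0/1 high=1/5
symbol=b low=1/25 high=3/25

Derivation:
Step 1: interval [0/1, 1/1), width = 1/1 - 0/1 = 1/1
  'd': [0/1 + 1/1*0/1, 0/1 + 1/1*1/5) = [0/1, 1/5) <- contains code 2/25
  'b': [0/1 + 1/1*1/5, 0/1 + 1/1*3/5) = [1/5, 3/5)
  'f': [0/1 + 1/1*3/5, 0/1 + 1/1*1/1) = [3/5, 1/1)
  emit 'd', narrow to [0/1, 1/5)
Step 2: interval [0/1, 1/5), width = 1/5 - 0/1 = 1/5
  'd': [0/1 + 1/5*0/1, 0/1 + 1/5*1/5) = [0/1, 1/25)
  'b': [0/1 + 1/5*1/5, 0/1 + 1/5*3/5) = [1/25, 3/25) <- contains code 2/25
  'f': [0/1 + 1/5*3/5, 0/1 + 1/5*1/1) = [3/25, 1/5)
  emit 'b', narrow to [1/25, 3/25)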